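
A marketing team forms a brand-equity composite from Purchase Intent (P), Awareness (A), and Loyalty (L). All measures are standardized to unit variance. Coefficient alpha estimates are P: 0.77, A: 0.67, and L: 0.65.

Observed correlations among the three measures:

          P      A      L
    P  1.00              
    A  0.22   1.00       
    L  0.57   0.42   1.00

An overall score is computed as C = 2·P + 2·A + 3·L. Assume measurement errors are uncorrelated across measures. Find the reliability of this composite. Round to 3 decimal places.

Var(C) = 2² + 2² + 3² + 2·[4·0.22 + 6·0.57 + 6·0.42] = 17 + 13.64 = 30.64.
Because errors are independent across components, Cov(Tᵢ,Tⱼ) = Cov(Xᵢ,Xⱼ); the off-diagonal part of the true-score variance is the same as above.
True-score variance = [2²·0.77 + 2²·0.67 + 3²·0.65] + 13.64 = 11.61 + 13.64 = 25.25.
Reliability = 25.25 / 30.64 = 0.824.

0.824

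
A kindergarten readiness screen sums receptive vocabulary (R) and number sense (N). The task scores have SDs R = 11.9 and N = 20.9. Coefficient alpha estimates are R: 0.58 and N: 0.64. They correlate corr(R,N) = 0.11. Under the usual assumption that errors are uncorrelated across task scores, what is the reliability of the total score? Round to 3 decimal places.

0.658

Var(R+N) = 11.9² + 20.9² + 2·[11.9·20.9·0.11] = 578.42 + 54.7162 = 633.136.
Under uncorrelated errors the observed covariances equal the true-score covariances, so only the own-variance terms attenuate.
True-score variance = [11.9²·0.58 + 20.9²·0.64] + 54.7162 = 361.692 + 54.7162 = 416.408.
Reliability = 416.408 / 633.136 = 0.658.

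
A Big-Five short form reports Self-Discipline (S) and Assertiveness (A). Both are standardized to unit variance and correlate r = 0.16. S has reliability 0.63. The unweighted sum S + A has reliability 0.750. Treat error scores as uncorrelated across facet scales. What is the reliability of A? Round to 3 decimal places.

Var(S+A) = 2 + 2·0.16 = 2.320.
True-score variance = ρ_S + ρ_A + 2·0.16, so 0.750 = (0.63 + ρ_A + 0.32) / 2.320.
ρ_A = 0.750·2.320 − 0.63 − 0.32 = 0.790.

0.790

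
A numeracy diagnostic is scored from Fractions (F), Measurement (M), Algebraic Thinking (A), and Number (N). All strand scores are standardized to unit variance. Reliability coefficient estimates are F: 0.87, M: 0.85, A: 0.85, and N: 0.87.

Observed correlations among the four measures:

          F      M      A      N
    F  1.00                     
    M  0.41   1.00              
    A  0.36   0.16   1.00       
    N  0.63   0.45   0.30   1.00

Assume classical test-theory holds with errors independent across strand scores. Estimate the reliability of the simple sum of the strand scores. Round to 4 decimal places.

0.9350

Var(F+M+A+N) = 4 + 2·[0.41 + 0.36 + 0.63 + 0.16 + 0.45 + 0.30] = 4 + 4.62 = 8.62.
With uncorrelated errors the cross-covariances are all true-score covariance, so they carry over unchanged; only the diagonal terms shrink to ρᵢσᵢ².
True-score variance = [0.87 + 0.85 + 0.85 + 0.87] + 4.62 = 3.44 + 4.62 = 8.06.
Reliability = 8.06 / 8.62 = 0.9350.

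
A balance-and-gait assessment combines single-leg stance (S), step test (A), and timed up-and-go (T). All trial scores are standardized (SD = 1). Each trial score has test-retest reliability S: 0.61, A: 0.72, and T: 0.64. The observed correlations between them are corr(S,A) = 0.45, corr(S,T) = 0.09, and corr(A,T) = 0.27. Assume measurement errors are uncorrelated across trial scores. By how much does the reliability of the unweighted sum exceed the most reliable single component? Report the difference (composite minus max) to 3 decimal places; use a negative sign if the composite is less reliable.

0.057

Var(sum) = 3 + 1.62 = 4.62; true-score variance = 1.97 + 1.62 = 3.59; composite reliability = 0.7771.
Max component reliability = 0.7200.
Difference = 0.7771 − 0.7200 = 0.057.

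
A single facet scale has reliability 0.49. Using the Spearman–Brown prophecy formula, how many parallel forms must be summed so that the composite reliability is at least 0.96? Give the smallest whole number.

k ≥ ρ*(1−ρ₁)/(ρ₁(1−ρ*)) = 0.96·0.51 / (0.49·0.04) = 24.980.
Smallest integer k = 25.

25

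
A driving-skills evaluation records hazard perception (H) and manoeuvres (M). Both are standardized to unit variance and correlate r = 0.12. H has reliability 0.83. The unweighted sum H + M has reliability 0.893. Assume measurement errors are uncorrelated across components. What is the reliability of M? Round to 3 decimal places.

Var(H+M) = 2 + 2·0.12 = 2.240.
True-score variance = ρ_H + ρ_M + 2·0.12, so 0.893 = (0.83 + ρ_M + 0.24) / 2.240.
ρ_M = 0.893·2.240 − 0.83 − 0.24 = 0.930.

0.930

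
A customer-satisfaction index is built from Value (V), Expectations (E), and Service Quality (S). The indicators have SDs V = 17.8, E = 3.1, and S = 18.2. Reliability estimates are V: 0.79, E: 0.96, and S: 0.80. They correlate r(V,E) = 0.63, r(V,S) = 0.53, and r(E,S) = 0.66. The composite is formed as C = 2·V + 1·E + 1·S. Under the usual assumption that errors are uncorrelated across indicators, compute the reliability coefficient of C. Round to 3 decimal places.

Var(C) = 2²·17.8² + 3.1² + 18.2² + 2·[2·17.8·3.1·0.63 + 2·17.8·18.2·0.53 + 3.1·18.2·0.66] = 1608.21 + 900.323 = 2508.53.
With uncorrelated errors the cross-covariances are all true-score covariance, so they carry over unchanged; only the diagonal terms shrink to ρᵢσᵢ².
True-score variance = [2²·17.8²·0.79 + 3.1²·0.96 + 18.2²·0.80] + 900.323 = 1275.43 + 900.323 = 2175.76.
Reliability = 2175.76 / 2508.53 = 0.867.

0.867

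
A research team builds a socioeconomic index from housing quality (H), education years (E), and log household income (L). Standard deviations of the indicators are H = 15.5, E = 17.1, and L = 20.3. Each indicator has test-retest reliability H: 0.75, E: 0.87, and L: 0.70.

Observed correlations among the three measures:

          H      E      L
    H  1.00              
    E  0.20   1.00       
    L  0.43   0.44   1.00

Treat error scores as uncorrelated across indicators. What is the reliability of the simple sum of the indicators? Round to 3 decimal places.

Var(H+E+L) = 15.5² + 17.1² + 20.3² + 2·[15.5·17.1·0.20 + 15.5·20.3·0.43 + 17.1·20.3·0.44] = 944.75 + 682.093 = 1626.84.
Under uncorrelated errors the observed covariances equal the true-score covariances, so only the own-variance terms attenuate.
True-score variance = [15.5²·0.75 + 17.1²·0.87 + 20.3²·0.70] + 682.093 = 723.047 + 682.093 = 1405.14.
Reliability = 1405.14 / 1626.84 = 0.864.

0.864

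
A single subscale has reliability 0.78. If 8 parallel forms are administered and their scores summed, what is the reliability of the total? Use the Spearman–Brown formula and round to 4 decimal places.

ρ_k = kρ / (1 + (k−1)ρ) = 8·0.78 / (1 + 7·0.78) = 6.240 / 6.460 = 0.9659.

0.9659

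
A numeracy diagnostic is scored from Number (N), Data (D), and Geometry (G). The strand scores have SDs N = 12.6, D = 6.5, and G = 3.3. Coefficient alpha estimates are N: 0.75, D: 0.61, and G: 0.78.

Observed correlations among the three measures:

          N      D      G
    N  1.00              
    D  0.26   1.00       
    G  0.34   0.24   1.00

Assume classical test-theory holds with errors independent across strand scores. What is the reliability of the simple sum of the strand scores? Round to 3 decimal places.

Var(N+D+G) = 12.6² + 6.5² + 3.3² + 2·[12.6·6.5·0.26 + 12.6·3.3·0.34 + 6.5·3.3·0.24] = 211.9 + 81.1584 = 293.058.
Under uncorrelated errors the observed covariances equal the true-score covariances, so only the own-variance terms attenuate.
True-score variance = [12.6²·0.75 + 6.5²·0.61 + 3.3²·0.78] + 81.1584 = 153.337 + 81.1584 = 234.495.
Reliability = 234.495 / 293.058 = 0.800.

0.800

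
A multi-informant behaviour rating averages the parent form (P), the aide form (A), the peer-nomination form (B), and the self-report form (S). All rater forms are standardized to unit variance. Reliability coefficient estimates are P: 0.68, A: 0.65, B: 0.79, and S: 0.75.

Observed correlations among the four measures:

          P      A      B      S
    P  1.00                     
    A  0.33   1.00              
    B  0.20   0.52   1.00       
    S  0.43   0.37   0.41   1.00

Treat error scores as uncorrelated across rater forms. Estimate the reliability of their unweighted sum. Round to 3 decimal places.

Var(P+A+B+S) = 4 + 2·[0.33 + 0.20 + 0.43 + 0.52 + 0.37 + 0.41] = 4 + 4.52 = 8.52.
With uncorrelated errors the cross-covariances are all true-score covariance, so they carry over unchanged; only the diagonal terms shrink to ρᵢσᵢ².
True-score variance = [0.68 + 0.65 + 0.79 + 0.75] + 4.52 = 2.87 + 4.52 = 7.39.
Reliability = 7.39 / 8.52 = 0.867.

0.867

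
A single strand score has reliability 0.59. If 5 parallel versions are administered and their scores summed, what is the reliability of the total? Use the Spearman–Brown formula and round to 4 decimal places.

0.8780

ρ_k = kρ / (1 + (k−1)ρ) = 5·0.59 / (1 + 4·0.59) = 2.950 / 3.360 = 0.8780.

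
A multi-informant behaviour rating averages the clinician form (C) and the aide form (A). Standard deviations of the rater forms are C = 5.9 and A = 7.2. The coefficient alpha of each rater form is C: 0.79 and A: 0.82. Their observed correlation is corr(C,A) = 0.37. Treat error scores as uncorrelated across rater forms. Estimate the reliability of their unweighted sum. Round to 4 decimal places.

Var(C+A) = 5.9² + 7.2² + 2·[5.9·7.2·0.37] = 86.65 + 31.4352 = 118.085.
Because errors are independent across components, Cov(Tᵢ,Tⱼ) = Cov(Xᵢ,Xⱼ); the off-diagonal part of the true-score variance is the same as above.
True-score variance = [5.9²·0.79 + 7.2²·0.82] + 31.4352 = 70.0087 + 31.4352 = 101.444.
Reliability = 101.444 / 118.085 = 0.8591.

0.8591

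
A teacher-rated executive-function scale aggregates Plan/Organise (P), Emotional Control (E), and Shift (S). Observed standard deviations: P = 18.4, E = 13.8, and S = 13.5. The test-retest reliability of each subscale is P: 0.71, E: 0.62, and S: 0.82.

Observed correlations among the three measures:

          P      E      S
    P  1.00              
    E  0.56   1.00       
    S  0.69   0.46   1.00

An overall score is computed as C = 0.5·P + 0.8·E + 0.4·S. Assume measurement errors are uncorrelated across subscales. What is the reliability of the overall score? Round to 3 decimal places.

Var(C) = 0.5²·18.4² + 0.8²·13.8² + 0.4²·13.5² + 2·[0.4·18.4·13.8·0.56 + 0.2·18.4·13.5·0.69 + 0.32·13.8·13.5·0.46] = 235.682 + 237.161 = 472.843.
Under uncorrelated errors the observed covariances equal the true-score covariances, so only the own-variance terms attenuate.
True-score variance = [0.5²·18.4²·0.71 + 0.8²·13.8²·0.62 + 0.4²·13.5²·0.82] + 237.161 = 159.572 + 237.161 = 396.733.
Reliability = 396.733 / 472.843 = 0.839.

0.839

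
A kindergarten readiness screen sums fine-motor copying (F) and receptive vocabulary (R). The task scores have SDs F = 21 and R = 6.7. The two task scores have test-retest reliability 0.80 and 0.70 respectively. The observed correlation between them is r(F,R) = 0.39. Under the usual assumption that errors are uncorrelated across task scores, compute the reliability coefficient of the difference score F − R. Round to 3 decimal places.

0.730

Var(F−R) = 21² + 6.7² − 2·21·6.7·0.39 = 485.89 − 109.746 = 376.144.
Under uncorrelated errors the observed covariances equal the true-score covariances, so only the own-variance terms attenuate.
True-score variance = [21²·0.80 + 6.7²·0.70] − 109.746 = 384.223 − 109.746 = 274.477.
Reliability = 274.477 / 376.144 = 0.730.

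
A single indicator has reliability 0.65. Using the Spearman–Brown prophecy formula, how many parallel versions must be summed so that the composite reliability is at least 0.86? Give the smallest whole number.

k ≥ ρ*(1−ρ₁)/(ρ₁(1−ρ*)) = 0.86·0.35 / (0.65·0.14) = 3.308.
Smallest integer k = 4.

4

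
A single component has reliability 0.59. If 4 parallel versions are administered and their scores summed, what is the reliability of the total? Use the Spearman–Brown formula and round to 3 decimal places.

0.852

ρ_k = kρ / (1 + (k−1)ρ) = 4·0.59 / (1 + 3·0.59) = 2.360 / 2.770 = 0.852.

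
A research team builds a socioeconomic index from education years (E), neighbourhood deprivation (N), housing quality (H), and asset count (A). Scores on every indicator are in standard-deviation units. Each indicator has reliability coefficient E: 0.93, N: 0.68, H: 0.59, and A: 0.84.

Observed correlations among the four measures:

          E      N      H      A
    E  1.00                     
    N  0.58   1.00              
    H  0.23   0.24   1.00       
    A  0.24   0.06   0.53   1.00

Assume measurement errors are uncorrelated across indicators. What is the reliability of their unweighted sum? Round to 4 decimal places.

0.8763

Var(E+N+H+A) = 4 + 2·[0.58 + 0.23 + 0.24 + 0.24 + 0.06 + 0.53] = 4 + 3.76 = 7.76.
Under uncorrelated errors the observed covariances equal the true-score covariances, so only the own-variance terms attenuate.
True-score variance = [0.93 + 0.68 + 0.59 + 0.84] + 3.76 = 3.04 + 3.76 = 6.8.
Reliability = 6.8 / 7.76 = 0.8763.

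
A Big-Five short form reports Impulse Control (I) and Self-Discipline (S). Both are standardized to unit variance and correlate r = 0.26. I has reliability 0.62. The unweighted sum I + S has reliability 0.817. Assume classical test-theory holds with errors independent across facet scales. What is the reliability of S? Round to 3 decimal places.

0.919

Var(I+S) = 2 + 2·0.26 = 2.520.
True-score variance = ρ_I + ρ_S + 2·0.26, so 0.817 = (0.62 + ρ_S + 0.52) / 2.520.
ρ_S = 0.817·2.520 − 0.62 − 0.52 = 0.919.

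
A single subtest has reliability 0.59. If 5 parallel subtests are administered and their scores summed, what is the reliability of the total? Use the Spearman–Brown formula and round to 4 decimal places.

ρ_k = kρ / (1 + (k−1)ρ) = 5·0.59 / (1 + 4·0.59) = 2.950 / 3.360 = 0.8780.

0.8780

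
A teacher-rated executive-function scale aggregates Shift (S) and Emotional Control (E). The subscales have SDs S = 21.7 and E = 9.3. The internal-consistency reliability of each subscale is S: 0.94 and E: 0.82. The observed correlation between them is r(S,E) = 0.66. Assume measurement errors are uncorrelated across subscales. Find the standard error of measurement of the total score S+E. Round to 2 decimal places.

6.62

Var(total) = 557.38 + 266.389 = 823.769.
True-score variance = 513.558 + 266.389 = 779.948, so reliability = 0.9468.
Error variance = 823.769 − 779.948 = 43.8216; SEM = √43.8216 = 6.62.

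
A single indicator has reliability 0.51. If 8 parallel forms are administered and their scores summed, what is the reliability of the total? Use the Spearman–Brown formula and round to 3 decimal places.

0.893

ρ_k = kρ / (1 + (k−1)ρ) = 8·0.51 / (1 + 7·0.51) = 4.080 / 4.570 = 0.893.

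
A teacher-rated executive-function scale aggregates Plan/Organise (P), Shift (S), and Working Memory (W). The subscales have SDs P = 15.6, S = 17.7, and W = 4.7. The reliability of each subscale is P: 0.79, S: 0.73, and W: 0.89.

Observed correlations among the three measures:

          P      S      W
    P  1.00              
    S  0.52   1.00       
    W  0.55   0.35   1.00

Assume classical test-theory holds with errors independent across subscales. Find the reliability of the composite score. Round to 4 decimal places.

Var(P+S+W) = 15.6² + 17.7² + 4.7² + 2·[15.6·17.7·0.52 + 15.6·4.7·0.55 + 17.7·4.7·0.35] = 578.74 + 426.05 = 1004.79.
Under uncorrelated errors the observed covariances equal the true-score covariances, so only the own-variance terms attenuate.
True-score variance = [15.6²·0.79 + 17.7²·0.73 + 4.7²·0.89] + 426.05 = 440.616 + 426.05 = 866.666.
Reliability = 866.666 / 1004.79 = 0.8625.

0.8625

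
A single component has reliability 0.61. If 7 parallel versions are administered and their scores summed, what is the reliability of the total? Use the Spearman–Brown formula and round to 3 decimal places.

ρ_k = kρ / (1 + (k−1)ρ) = 7·0.61 / (1 + 6·0.61) = 4.270 / 4.660 = 0.916.

0.916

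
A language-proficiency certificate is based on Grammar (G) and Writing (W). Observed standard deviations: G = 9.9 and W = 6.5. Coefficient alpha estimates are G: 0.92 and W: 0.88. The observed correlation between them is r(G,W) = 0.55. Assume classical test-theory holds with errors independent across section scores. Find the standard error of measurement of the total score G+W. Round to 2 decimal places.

3.59

Var(total) = 140.26 + 70.785 = 211.045.
True-score variance = 127.349 + 70.785 = 198.134, so reliability = 0.9388.
Error variance = 211.045 − 198.134 = 12.9108; SEM = √12.9108 = 3.59.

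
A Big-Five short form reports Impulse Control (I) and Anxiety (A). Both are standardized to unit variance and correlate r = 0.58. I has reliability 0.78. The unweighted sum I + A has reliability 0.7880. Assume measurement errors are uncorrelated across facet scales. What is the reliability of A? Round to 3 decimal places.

0.550

Var(I+A) = 2 + 2·0.58 = 3.160.
True-score variance = ρ_I + ρ_A + 2·0.58, so 0.7880 = (0.78 + ρ_A + 1.16) / 3.160.
ρ_A = 0.7880·3.160 − 0.78 − 1.16 = 0.550.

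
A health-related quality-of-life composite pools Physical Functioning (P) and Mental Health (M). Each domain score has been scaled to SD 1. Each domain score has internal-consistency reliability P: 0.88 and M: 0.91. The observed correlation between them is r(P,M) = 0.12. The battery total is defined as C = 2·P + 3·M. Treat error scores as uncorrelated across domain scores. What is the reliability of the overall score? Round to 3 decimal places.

0.911

Var(C) = 2² + 3² + 2·[6·0.12] = 13 + 1.44 = 14.44.
With uncorrelated errors the cross-covariances are all true-score covariance, so they carry over unchanged; only the diagonal terms shrink to ρᵢσᵢ².
True-score variance = [2²·0.88 + 3²·0.91] + 1.44 = 11.71 + 1.44 = 13.15.
Reliability = 13.15 / 14.44 = 0.911.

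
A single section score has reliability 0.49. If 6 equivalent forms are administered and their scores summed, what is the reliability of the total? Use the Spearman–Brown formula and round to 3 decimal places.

0.852

ρ_k = kρ / (1 + (k−1)ρ) = 6·0.49 / (1 + 5·0.49) = 2.940 / 3.450 = 0.852.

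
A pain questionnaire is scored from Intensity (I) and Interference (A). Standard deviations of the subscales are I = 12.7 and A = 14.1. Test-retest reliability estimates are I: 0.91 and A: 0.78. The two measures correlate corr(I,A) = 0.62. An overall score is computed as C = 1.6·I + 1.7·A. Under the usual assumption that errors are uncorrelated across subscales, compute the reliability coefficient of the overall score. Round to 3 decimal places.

Var(C) = 1.6²·12.7² + 1.7²·14.1² + 2·[2.72·12.7·14.1·0.62] = 987.463 + 603.967 = 1591.43.
With uncorrelated errors the cross-covariances are all true-score covariance, so they carry over unchanged; only the diagonal terms shrink to ρᵢσᵢ².
True-score variance = [1.6²·12.7²·0.91 + 1.7²·14.1²·0.78] + 603.967 = 823.899 + 603.967 = 1427.87.
Reliability = 1427.87 / 1591.43 = 0.897.

0.897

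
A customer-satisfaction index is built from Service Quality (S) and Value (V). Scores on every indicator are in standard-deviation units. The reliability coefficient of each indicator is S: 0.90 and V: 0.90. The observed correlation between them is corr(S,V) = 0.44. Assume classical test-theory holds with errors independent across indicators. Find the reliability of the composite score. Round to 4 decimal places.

Var(S+V) = 2 + 2·[0.44] = 2 + 0.88 = 2.88.
Under uncorrelated errors the observed covariances equal the true-score covariances, so only the own-variance terms attenuate.
True-score variance = [0.90 + 0.90] + 0.88 = 1.8 + 0.88 = 2.68.
Reliability = 2.68 / 2.88 = 0.9306.

0.9306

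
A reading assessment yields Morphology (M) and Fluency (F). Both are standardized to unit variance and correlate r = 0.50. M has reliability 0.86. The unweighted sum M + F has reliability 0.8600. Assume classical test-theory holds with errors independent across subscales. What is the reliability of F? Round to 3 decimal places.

Var(M+F) = 2 + 2·0.50 = 3.000.
True-score variance = ρ_M + ρ_F + 2·0.50, so 0.8600 = (0.86 + ρ_F + 1.00) / 3.000.
ρ_F = 0.8600·3.000 − 0.86 − 1.00 = 0.720.

0.720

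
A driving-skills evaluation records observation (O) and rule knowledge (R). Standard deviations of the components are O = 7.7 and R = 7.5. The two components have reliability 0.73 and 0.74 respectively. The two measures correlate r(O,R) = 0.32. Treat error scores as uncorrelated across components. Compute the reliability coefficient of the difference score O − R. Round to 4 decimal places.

Var(O−R) = 7.7² + 7.5² − 2·7.7·7.5·0.32 = 115.54 − 36.96 = 78.58.
Under uncorrelated errors the observed covariances equal the true-score covariances, so only the own-variance terms attenuate.
True-score variance = [7.7²·0.73 + 7.5²·0.74] − 36.96 = 84.9067 − 36.96 = 47.9467.
Reliability = 47.9467 / 78.58 = 0.6102.

0.6102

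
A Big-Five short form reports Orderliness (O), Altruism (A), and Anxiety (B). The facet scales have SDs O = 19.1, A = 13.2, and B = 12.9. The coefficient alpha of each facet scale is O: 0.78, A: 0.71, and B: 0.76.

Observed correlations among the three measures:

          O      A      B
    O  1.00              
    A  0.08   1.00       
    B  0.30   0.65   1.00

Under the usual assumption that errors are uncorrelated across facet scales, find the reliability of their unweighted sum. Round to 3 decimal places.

Var(O+A+B) = 19.1² + 13.2² + 12.9² + 2·[19.1·13.2·0.08 + 19.1·12.9·0.30 + 13.2·12.9·0.65] = 705.46 + 409.537 = 1115.
Under uncorrelated errors the observed covariances equal the true-score covariances, so only the own-variance terms attenuate.
True-score variance = [19.1²·0.78 + 13.2²·0.71 + 12.9²·0.76] + 409.537 = 534.734 + 409.537 = 944.271.
Reliability = 944.271 / 1115 = 0.847.

0.847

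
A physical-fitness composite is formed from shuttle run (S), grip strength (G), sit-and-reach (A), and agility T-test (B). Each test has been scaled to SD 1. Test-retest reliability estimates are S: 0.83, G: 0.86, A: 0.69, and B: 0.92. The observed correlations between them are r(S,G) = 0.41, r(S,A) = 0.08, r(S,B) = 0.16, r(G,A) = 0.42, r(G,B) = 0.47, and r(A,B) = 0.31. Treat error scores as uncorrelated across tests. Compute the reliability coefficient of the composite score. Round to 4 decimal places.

Var(S+G+A+B) = 4 + 2·[0.41 + 0.08 + 0.16 + 0.42 + 0.47 + 0.31] = 4 + 3.7 = 7.7.
With uncorrelated errors the cross-covariances are all true-score covariance, so they carry over unchanged; only the diagonal terms shrink to ρᵢσᵢ².
True-score variance = [0.83 + 0.86 + 0.69 + 0.92] + 3.7 = 3.3 + 3.7 = 7.
Reliability = 7 / 7.7 = 0.9091.

0.9091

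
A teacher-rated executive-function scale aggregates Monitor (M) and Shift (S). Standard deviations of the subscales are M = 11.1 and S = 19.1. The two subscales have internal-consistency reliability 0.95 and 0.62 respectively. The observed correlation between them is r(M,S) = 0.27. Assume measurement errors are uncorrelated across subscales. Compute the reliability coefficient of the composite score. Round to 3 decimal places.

0.760

Var(M+S) = 11.1² + 19.1² + 2·[11.1·19.1·0.27] = 488.02 + 114.485 = 602.505.
Under uncorrelated errors the observed covariances equal the true-score covariances, so only the own-variance terms attenuate.
True-score variance = [11.1²·0.95 + 19.1²·0.62] + 114.485 = 343.232 + 114.485 = 457.717.
Reliability = 457.717 / 602.505 = 0.760.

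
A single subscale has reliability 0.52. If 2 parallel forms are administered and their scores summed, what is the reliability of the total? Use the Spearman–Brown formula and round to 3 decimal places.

0.684

ρ_k = kρ / (1 + (k−1)ρ) = 2·0.52 / (1 + 1·0.52) = 1.040 / 1.520 = 0.684.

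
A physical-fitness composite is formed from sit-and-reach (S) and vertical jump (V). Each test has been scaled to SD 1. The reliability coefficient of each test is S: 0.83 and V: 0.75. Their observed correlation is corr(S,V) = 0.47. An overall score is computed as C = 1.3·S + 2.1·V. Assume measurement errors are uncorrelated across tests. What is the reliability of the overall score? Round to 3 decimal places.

Var(C) = 1.3² + 2.1² + 2·[2.73·0.47] = 6.1 + 2.5662 = 8.6662.
Because errors are independent across components, Cov(Tᵢ,Tⱼ) = Cov(Xᵢ,Xⱼ); the off-diagonal part of the true-score variance is the same as above.
True-score variance = [1.3²·0.83 + 2.1²·0.75] + 2.5662 = 4.7102 + 2.5662 = 7.2764.
Reliability = 7.2764 / 8.6662 = 0.840.

0.840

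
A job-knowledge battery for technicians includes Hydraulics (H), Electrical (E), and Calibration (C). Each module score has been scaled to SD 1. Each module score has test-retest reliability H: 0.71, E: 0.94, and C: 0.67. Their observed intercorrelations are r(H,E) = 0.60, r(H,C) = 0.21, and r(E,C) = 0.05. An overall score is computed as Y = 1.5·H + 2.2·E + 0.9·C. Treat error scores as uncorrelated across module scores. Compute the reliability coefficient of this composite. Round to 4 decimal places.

Var(Y) = 1.5² + 2.2² + 0.9² + 2·[3.3·0.60 + 1.35·0.21 + 1.98·0.05] = 7.9 + 4.725 = 12.625.
With uncorrelated errors the cross-covariances are all true-score covariance, so they carry over unchanged; only the diagonal terms shrink to ρᵢσᵢ².
True-score variance = [1.5²·0.71 + 2.2²·0.94 + 0.9²·0.67] + 4.725 = 6.6898 + 4.725 = 11.4148.
Reliability = 11.4148 / 12.625 = 0.9041.

0.9041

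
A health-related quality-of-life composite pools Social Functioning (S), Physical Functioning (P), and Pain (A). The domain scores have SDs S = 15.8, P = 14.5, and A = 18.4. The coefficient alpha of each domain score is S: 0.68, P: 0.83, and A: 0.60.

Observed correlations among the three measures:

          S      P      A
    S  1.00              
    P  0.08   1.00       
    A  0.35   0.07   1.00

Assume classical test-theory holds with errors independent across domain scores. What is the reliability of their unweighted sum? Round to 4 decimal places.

0.7667

Var(S+P+A) = 15.8² + 14.5² + 18.4² + 2·[15.8·14.5·0.08 + 15.8·18.4·0.35 + 14.5·18.4·0.07] = 798.45 + 277.512 = 1075.96.
With uncorrelated errors the cross-covariances are all true-score covariance, so they carry over unchanged; only the diagonal terms shrink to ρᵢσᵢ².
True-score variance = [15.8²·0.68 + 14.5²·0.83 + 18.4²·0.60] + 277.512 = 547.399 + 277.512 = 824.911.
Reliability = 824.911 / 1075.96 = 0.7667.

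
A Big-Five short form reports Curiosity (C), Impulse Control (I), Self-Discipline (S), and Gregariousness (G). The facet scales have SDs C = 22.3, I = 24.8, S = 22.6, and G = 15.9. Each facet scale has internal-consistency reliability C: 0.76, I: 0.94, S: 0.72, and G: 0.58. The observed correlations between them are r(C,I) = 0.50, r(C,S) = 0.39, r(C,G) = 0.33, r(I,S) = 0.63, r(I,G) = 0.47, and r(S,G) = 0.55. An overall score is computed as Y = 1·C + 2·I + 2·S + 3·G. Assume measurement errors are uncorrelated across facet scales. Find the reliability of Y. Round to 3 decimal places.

0.896

Var(Y) = 22.3² + 2²·24.8² + 2²·22.6² + 3²·15.9² + 2·[2·22.3·24.8·0.50 + 2·22.3·22.6·0.39 + 3·22.3·15.9·0.33 + 4·24.8·22.6·0.63 + 6·24.8·15.9·0.47 + 6·22.6·15.9·0.55] = 7275.78 + 10014.8 = 17290.5.
Under uncorrelated errors the observed covariances equal the true-score covariances, so only the own-variance terms attenuate.
True-score variance = [22.3²·0.76 + 2²·24.8²·0.94 + 2²·22.6²·0.72 + 3²·15.9²·0.58] + 10014.8 = 5481.15 + 10014.8 = 15495.9.
Reliability = 15495.9 / 17290.5 = 0.896.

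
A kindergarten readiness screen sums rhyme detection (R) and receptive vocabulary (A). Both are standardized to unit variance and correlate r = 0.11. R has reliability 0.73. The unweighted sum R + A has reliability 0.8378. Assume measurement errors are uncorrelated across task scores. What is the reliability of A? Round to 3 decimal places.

0.910

Var(R+A) = 2 + 2·0.11 = 2.220.
True-score variance = ρ_R + ρ_A + 2·0.11, so 0.8378 = (0.73 + ρ_A + 0.22) / 2.220.
ρ_A = 0.8378·2.220 − 0.73 − 0.22 = 0.910.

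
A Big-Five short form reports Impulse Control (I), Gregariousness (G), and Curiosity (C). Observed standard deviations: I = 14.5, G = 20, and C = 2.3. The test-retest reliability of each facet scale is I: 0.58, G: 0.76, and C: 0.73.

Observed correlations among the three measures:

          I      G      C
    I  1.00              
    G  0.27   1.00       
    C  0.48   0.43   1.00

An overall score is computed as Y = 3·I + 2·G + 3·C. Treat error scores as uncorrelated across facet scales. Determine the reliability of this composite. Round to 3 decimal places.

Var(Y) = 3²·14.5² + 2²·20² + 3²·2.3² + 2·[6·14.5·20·0.27 + 9·14.5·2.3·0.48 + 6·20·2.3·0.43] = 3539.86 + 1465.1 = 5004.96.
Under uncorrelated errors the observed covariances equal the true-score covariances, so only the own-variance terms attenuate.
True-score variance = [3²·14.5²·0.58 + 2²·20²·0.76 + 3²·2.3²·0.73] + 1465.1 = 2348.26 + 1465.1 = 3813.36.
Reliability = 3813.36 / 5004.96 = 0.762.

0.762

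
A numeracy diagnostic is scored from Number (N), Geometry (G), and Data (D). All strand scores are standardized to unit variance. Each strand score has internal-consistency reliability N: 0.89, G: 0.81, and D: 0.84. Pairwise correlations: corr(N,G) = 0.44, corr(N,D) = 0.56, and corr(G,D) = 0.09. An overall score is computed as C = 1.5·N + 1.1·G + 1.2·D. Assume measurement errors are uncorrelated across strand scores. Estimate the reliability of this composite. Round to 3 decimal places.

0.918

Var(C) = 1.5² + 1.1² + 1.2² + 2·[1.65·0.44 + 1.8·0.56 + 1.32·0.09] = 4.9 + 3.7056 = 8.6056.
Under uncorrelated errors the observed covariances equal the true-score covariances, so only the own-variance terms attenuate.
True-score variance = [1.5²·0.89 + 1.1²·0.81 + 1.2²·0.84] + 3.7056 = 4.1922 + 3.7056 = 7.8978.
Reliability = 7.8978 / 8.6056 = 0.918.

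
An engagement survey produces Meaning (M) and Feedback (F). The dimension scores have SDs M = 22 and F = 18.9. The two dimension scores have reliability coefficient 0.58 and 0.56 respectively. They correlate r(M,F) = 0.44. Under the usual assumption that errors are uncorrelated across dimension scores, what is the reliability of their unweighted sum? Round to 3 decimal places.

0.701

Var(M+F) = 22² + 18.9² + 2·[22·18.9·0.44] = 841.21 + 365.904 = 1207.11.
Because errors are independent across components, Cov(Tᵢ,Tⱼ) = Cov(Xᵢ,Xⱼ); the off-diagonal part of the true-score variance is the same as above.
True-score variance = [22²·0.58 + 18.9²·0.56] + 365.904 = 480.758 + 365.904 = 846.662.
Reliability = 846.662 / 1207.11 = 0.701.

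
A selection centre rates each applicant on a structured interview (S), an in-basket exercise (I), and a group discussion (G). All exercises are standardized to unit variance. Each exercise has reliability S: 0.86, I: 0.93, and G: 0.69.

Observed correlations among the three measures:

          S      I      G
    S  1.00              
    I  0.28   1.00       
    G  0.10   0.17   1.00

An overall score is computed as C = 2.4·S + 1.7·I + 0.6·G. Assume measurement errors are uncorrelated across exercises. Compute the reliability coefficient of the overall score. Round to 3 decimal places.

Var(C) = 2.4² + 1.7² + 0.6² + 2·[4.08·0.28 + 1.44·0.10 + 1.02·0.17] = 9.01 + 2.9196 = 11.9296.
With uncorrelated errors the cross-covariances are all true-score covariance, so they carry over unchanged; only the diagonal terms shrink to ρᵢσᵢ².
True-score variance = [2.4²·0.86 + 1.7²·0.93 + 0.6²·0.69] + 2.9196 = 7.8897 + 2.9196 = 10.8093.
Reliability = 10.8093 / 11.9296 = 0.906.

0.906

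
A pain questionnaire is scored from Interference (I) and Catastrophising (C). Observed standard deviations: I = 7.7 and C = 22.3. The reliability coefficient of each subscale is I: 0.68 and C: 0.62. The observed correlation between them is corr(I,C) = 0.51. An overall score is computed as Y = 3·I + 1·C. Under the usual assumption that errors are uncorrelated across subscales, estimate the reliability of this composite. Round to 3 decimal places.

0.769

Var(Y) = 3²·7.7² + 22.3² + 2·[3·7.7·22.3·0.51] = 1030.9 + 525.433 = 1556.33.
Under uncorrelated errors the observed covariances equal the true-score covariances, so only the own-variance terms attenuate.
True-score variance = [3²·7.7²·0.68 + 22.3²·0.62] + 525.433 = 671.175 + 525.433 = 1196.61.
Reliability = 1196.61 / 1556.33 = 0.769.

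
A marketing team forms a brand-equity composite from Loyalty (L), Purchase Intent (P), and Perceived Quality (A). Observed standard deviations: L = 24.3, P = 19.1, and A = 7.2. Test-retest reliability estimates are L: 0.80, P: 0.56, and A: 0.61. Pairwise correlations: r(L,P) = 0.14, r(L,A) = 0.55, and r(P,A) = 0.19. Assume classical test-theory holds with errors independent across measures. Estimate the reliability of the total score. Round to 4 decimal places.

0.7837

Var(L+P+A) = 24.3² + 19.1² + 7.2² + 2·[24.3·19.1·0.14 + 24.3·7.2·0.55 + 19.1·7.2·0.19] = 1007.14 + 374.67 = 1381.81.
Because errors are independent across components, Cov(Tᵢ,Tⱼ) = Cov(Xᵢ,Xⱼ); the off-diagonal part of the true-score variance is the same as above.
True-score variance = [24.3²·0.80 + 19.1²·0.56 + 7.2²·0.61] + 374.67 = 708.308 + 374.67 = 1082.98.
Reliability = 1082.98 / 1381.81 = 0.7837.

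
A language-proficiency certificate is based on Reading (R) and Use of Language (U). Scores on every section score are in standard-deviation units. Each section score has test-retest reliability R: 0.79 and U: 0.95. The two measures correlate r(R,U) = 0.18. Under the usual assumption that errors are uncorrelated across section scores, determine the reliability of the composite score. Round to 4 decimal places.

0.8898

Var(R+U) = 2 + 2·[0.18] = 2 + 0.36 = 2.36.
With uncorrelated errors the cross-covariances are all true-score covariance, so they carry over unchanged; only the diagonal terms shrink to ρᵢσᵢ².
True-score variance = [0.79 + 0.95] + 0.36 = 1.74 + 0.36 = 2.1.
Reliability = 2.1 / 2.36 = 0.8898.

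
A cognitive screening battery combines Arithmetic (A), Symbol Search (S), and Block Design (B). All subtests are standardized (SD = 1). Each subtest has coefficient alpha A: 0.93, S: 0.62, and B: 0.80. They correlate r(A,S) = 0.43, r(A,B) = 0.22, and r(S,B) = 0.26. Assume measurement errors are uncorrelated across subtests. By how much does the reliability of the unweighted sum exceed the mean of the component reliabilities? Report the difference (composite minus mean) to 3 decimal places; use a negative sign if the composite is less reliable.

0.082

Var(sum) = 3 + 1.82 = 4.82; true-score variance = 2.35 + 1.82 = 4.17; composite reliability = 0.8651.
Mean component reliability = 0.7833.
Difference = 0.8651 − 0.7833 = 0.082.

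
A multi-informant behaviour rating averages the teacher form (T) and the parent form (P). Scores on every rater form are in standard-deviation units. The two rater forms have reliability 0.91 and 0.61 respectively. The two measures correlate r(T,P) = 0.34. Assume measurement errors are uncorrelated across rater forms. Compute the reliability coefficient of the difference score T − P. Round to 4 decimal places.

Var(T−P) = 1 + 1 − 2·0.34 = 2 − 0.68 = 1.32.
With uncorrelated errors the cross-covariances are all true-score covariance, so they carry over unchanged; only the diagonal terms shrink to ρᵢσᵢ².
True-score variance = [0.91 + 0.61] − 0.68 = 1.52 − 0.68 = 0.84.
Reliability = 0.84 / 1.32 = 0.6364.

0.6364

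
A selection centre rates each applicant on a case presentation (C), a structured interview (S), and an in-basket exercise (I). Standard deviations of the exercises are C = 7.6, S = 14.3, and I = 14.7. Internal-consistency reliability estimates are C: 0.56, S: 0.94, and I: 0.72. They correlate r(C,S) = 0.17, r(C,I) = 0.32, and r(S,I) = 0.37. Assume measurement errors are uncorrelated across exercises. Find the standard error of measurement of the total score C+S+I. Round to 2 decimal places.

Var(total) = 478.34 + 264.007 = 742.347.
True-score variance = 380.151 + 264.007 = 644.158, so reliability = 0.8677.
Error variance = 742.347 − 644.158 = 98.189; SEM = √98.189 = 9.91.

9.91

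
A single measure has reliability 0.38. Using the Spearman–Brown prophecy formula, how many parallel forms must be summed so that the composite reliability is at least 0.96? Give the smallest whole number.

40

k ≥ ρ*(1−ρ₁)/(ρ₁(1−ρ*)) = 0.96·0.62 / (0.38·0.04) = 39.158.
Smallest integer k = 40.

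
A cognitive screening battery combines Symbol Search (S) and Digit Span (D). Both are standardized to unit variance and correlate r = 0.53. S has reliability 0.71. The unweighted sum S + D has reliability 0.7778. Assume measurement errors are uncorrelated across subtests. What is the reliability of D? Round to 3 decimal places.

0.610

Var(S+D) = 2 + 2·0.53 = 3.060.
True-score variance = ρ_S + ρ_D + 2·0.53, so 0.7778 = (0.71 + ρ_D + 1.06) / 3.060.
ρ_D = 0.7778·3.060 − 0.71 − 1.06 = 0.610.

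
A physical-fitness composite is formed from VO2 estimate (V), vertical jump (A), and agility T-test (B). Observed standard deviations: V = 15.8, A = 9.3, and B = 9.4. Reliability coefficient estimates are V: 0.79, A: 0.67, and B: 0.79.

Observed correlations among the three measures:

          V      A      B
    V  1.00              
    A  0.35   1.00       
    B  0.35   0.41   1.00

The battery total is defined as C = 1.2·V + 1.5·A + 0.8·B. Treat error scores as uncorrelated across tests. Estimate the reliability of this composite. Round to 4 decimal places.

Var(C) = 1.2²·15.8² + 1.5²·9.3² + 0.8²·9.4² + 2·[1.8·15.8·9.3·0.35 + 0.96·15.8·9.4·0.35 + 1.2·9.3·9.4·0.41] = 610.635 + 370.971 = 981.606.
With uncorrelated errors the cross-covariances are all true-score covariance, so they carry over unchanged; only the diagonal terms shrink to ρᵢσᵢ².
True-score variance = [1.2²·15.8²·0.79 + 1.5²·9.3²·0.67 + 0.8²·9.4²·0.79] + 370.971 = 459.049 + 370.971 = 830.02.
Reliability = 830.02 / 981.606 = 0.8456.

0.8456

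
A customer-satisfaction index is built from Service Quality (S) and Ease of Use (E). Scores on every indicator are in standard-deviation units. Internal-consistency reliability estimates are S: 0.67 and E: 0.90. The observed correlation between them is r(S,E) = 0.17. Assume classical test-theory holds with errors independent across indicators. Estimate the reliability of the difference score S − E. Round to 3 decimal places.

0.741

Var(S−E) = 1 + 1 − 2·0.17 = 2 − 0.34 = 1.66.
With uncorrelated errors the cross-covariances are all true-score covariance, so they carry over unchanged; only the diagonal terms shrink to ρᵢσᵢ².
True-score variance = [0.67 + 0.90] − 0.34 = 1.57 − 0.34 = 1.23.
Reliability = 1.23 / 1.66 = 0.741.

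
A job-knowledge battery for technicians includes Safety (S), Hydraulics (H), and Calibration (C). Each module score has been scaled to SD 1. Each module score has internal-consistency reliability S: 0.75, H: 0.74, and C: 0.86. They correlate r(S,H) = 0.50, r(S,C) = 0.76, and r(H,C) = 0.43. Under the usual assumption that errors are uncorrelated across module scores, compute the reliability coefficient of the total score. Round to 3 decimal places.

Var(S+H+C) = 3 + 2·[0.50 + 0.76 + 0.43] = 3 + 3.38 = 6.38.
Under uncorrelated errors the observed covariances equal the true-score covariances, so only the own-variance terms attenuate.
True-score variance = [0.75 + 0.74 + 0.86] + 3.38 = 2.35 + 3.38 = 5.73.
Reliability = 5.73 / 6.38 = 0.898.

0.898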